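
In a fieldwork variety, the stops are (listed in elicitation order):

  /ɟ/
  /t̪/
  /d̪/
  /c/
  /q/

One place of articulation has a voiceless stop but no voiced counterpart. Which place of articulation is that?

Voiceless: /t̪/ (dental), /c/ (palatal), /q/ (uvular).
Voiced: /d̪/ (dental), /ɟ/ (palatal).
Every place of articulation has a voiced member except uvular, where /ɢ/ would be expected.

uvular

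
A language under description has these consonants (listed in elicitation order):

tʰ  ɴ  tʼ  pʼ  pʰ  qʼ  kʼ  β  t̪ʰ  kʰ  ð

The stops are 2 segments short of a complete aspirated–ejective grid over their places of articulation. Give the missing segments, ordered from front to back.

/t̪ʼ/, /qʰ/

bilabial: aspirated /pʰ/, ejective /pʼ/.
dental: aspirated /t̪ʰ/, ejective —.
alveolar: aspirated /tʰ/, ejective /tʼ/.
velar: aspirated /kʰ/, ejective /kʼ/.
uvular: aspirated —, ejective /qʼ/.
Gaps, from front to back: dental lacks ejective (/t̪ʼ/); uvular lacks aspirated (/qʰ/).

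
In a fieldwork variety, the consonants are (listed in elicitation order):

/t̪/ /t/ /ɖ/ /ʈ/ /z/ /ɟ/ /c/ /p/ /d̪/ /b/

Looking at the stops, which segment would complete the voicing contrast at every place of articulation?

place of articulation  voiceless  voiced  
bilabial          p         b       
dental            t̪        d̪      
alveolar          t         —       
retroflex         ʈ         ɖ       
palatal           c         ɟ       
The alveolar row has no voiced member, so the gap is the voiced alveolar stop /d/.

/d/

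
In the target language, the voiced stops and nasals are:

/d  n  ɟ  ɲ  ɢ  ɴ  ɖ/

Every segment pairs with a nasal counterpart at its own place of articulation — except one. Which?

/ɖ/

Alveolar: /d/ ~ /n/
Palatal: /ɟ/ ~ /ɲ/
Uvular: /ɢ/ ~ /ɴ/
Retroflex: only /ɖ/ (oral stop); no nasal partner.
So /ɖ/ is the unpaired segment.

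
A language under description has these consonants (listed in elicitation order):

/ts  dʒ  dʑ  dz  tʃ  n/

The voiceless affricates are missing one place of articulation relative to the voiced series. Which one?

place of articulation  voiceless  voiced  
alveolar          ts        dz      
postalveolar      tʃ        dʒ      
alveolo-palatal   —         dʑ      
Every place of articulation has a voiceless member except alveolo-palatal, where /tɕ/ would be expected.

alveolo-palatal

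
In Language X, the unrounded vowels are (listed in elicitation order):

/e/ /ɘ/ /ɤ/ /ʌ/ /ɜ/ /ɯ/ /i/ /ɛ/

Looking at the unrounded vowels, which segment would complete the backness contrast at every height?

/ɨ/

height            front     central   back    
high              i         —         ɯ       
high-mid          e         ɘ         ɤ       
low-mid           ɛ         ɜ         ʌ       
The high row has no central member, so the gap is the high central unrounded vowel /ɨ/.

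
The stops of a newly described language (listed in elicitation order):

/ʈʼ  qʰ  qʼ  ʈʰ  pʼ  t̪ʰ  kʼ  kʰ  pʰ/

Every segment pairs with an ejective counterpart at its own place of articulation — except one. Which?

Bilabial: /pʰ/ ~ /pʼ/
Retroflex: /ʈʰ/ ~ /ʈʼ/
Velar: /kʰ/ ~ /kʼ/
Uvular: /qʰ/ ~ /qʼ/
Dental: only /t̪ʰ/ (aspirated); no ejective partner.
So /t̪ʰ/ is the unpaired segment.

/t̪ʰ/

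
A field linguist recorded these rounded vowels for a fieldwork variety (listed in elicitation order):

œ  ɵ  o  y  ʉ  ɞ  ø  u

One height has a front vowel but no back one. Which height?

high: front /y/, central /ʉ/, back /u/.
high-mid: front /ø/, central /ɵ/, back /o/.
low-mid: front /œ/, central /ɞ/, back —.
Every height has a back member except low-mid, where /ɔ/ would be expected.

low-mid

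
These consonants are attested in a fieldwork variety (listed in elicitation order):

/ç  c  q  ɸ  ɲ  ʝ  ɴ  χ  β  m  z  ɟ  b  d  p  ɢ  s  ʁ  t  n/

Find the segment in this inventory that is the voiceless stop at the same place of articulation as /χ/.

/q/

/χ/ is a voiceless uvular fricative.
The voiceless stop at the same place is a voiceless uvular stop — in this inventory, /q/.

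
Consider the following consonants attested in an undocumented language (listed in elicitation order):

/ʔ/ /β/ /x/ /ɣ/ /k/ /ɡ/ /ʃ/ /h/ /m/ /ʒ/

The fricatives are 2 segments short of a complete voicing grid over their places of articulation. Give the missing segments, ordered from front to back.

/ɸ/, /ɦ/

bilabial: voiceless —, voiced /β/.
postalveolar: voiceless /ʃ/, voiced /ʒ/.
velar: voiceless /x/, voiced /ɣ/.
glottal: voiceless /h/, voiced —.
Gaps, from front to back: bilabial lacks voiceless (/ɸ/); glottal lacks voiced (/ɦ/).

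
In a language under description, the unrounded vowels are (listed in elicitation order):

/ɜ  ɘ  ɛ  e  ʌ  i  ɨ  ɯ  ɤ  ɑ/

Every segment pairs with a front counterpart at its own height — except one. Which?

High: /i/ ~ /ɨ/ ~ /ɯ/
High-mid: /e/ ~ /ɘ/ ~ /ɤ/
Low-mid: /ɛ/ ~ /ɜ/ ~ /ʌ/
Low: only /ɑ/ (back); no front partner.
So /ɑ/ is the unpaired segment.

/ɑ/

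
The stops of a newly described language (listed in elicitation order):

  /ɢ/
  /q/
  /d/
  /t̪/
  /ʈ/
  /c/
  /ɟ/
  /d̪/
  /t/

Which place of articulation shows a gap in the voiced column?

dental: voiceless /t̪/, voiced /d̪/.
alveolar: voiceless /t/, voiced /d/.
retroflex: voiceless /ʈ/, voiced —.
palatal: voiceless /c/, voiced /ɟ/.
uvular: voiceless /q/, voiced /ɢ/.
Every place of articulation has a voiced member except retroflex, where /ɖ/ would be expected.

retroflex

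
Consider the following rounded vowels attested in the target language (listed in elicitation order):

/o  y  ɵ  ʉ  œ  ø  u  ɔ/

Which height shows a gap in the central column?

low-mid

Front: /y/ (high), /ø/ (high-mid), /œ/ (low-mid).
Central: /ʉ/ (high), /ɵ/ (high-mid).
Back: /u/ (high), /o/ (high-mid), /ɔ/ (low-mid).
Every height has a central member except low-mid, where /ɞ/ would be expected.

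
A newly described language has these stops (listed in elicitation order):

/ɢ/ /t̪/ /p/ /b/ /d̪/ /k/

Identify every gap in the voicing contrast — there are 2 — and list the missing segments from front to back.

/ɡ/, /q/

place of articulation  voiceless  voiced  
bilabial          p         b       
dental            t̪        d̪      
velar             k         —       
uvular            —         ɢ       
Gaps, from front to back: velar lacks voiced (/ɡ/); uvular lacks voiceless (/q/).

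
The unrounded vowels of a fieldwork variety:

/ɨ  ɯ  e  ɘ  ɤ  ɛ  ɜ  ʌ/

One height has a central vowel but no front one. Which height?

high

height            front     central   back    
high              —         ɨ         ɯ       
high-mid          e         ɘ         ɤ       
low-mid           ɛ         ɜ         ʌ       
Every height has a front member except high, where /i/ would be expected.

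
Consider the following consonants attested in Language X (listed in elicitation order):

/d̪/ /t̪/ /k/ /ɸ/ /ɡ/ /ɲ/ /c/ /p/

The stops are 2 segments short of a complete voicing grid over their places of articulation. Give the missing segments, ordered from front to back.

Voiceless: /p/ (bilabial), /t̪/ (dental), /c/ (palatal), /k/ (velar).
Voiced: /d̪/ (dental), /ɡ/ (velar).
Gaps, from front to back: bilabial lacks voiced (/b/); palatal lacks voiced (/ɟ/).

/b/, /ɟ/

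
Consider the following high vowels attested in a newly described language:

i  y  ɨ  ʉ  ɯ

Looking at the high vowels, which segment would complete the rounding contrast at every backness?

/u/

front: unrounded /i/, rounded /y/.
central: unrounded /ɨ/, rounded /ʉ/.
back: unrounded /ɯ/, rounded —.
The back row has no rounded member, so the gap is the back rounded vowel /u/.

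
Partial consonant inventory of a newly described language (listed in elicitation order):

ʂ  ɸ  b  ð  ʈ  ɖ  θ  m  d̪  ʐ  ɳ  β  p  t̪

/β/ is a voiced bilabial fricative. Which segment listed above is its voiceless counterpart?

/ɸ/

The voiceless counterpart is a voiceless bilabial fricative — in this inventory, /ɸ/.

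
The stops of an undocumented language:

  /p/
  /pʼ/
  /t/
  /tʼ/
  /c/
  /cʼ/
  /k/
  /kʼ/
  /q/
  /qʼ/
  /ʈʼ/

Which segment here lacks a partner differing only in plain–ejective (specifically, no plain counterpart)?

/ʈʼ/

Bilabial: /p/ ~ /pʼ/
Alveolar: /t/ ~ /tʼ/
Palatal: /c/ ~ /cʼ/
Velar: /k/ ~ /kʼ/
Uvular: /q/ ~ /qʼ/
Retroflex: only /ʈʼ/ (ejective); no plain partner.
So /ʈʼ/ is the unpaired segment.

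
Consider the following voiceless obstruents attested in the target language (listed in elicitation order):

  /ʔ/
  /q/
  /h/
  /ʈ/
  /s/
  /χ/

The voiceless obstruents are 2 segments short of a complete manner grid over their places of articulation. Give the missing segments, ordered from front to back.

Stop: /ʈ/ (retroflex), /q/ (uvular), /ʔ/ (glottal).
Fricative: /s/ (alveolar), /χ/ (uvular), /h/ (glottal).
Gaps, from front to back: alveolar lacks stop (/t/); retroflex lacks fricative (/ʂ/).

/t/, /ʂ/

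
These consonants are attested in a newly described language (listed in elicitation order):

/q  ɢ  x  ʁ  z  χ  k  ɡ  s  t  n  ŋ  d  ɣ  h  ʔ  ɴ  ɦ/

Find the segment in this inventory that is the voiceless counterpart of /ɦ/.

/ɦ/ is a voiced glottal fricative.
The voiceless counterpart is a voiceless glottal fricative — in this inventory, /h/.

/h/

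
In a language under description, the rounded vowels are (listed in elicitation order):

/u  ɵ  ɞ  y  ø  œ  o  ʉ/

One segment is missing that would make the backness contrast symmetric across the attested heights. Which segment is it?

high: front /y/, central /ʉ/, back /u/.
high-mid: front /ø/, central /ɵ/, back /o/.
low-mid: front /œ/, central /ɞ/, back —.
The low-mid row has no back member, so the gap is the low-mid back rounded vowel /ɔ/.

/ɔ/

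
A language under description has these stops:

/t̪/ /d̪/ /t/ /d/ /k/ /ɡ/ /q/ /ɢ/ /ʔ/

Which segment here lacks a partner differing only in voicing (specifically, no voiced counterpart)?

/ʔ/

Dental: /t̪/ ~ /d̪/
Alveolar: /t/ ~ /d/
Velar: /k/ ~ /ɡ/
Uvular: /q/ ~ /ɢ/
Glottal: only /ʔ/ (voiceless); no voiced partner.
So /ʔ/ is the unpaired segment.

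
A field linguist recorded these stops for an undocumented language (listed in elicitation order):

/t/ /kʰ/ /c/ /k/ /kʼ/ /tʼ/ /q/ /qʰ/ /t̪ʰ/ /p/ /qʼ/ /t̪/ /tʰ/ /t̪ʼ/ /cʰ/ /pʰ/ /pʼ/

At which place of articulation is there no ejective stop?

bilabial: plain /p/, aspirated /pʰ/, ejective /pʼ/.
dental: plain /t̪/, aspirated /t̪ʰ/, ejective /t̪ʼ/.
alveolar: plain /t/, aspirated /tʰ/, ejective /tʼ/.
palatal: plain /c/, aspirated /cʰ/, ejective —.
velar: plain /k/, aspirated /kʰ/, ejective /kʼ/.
uvular: plain /q/, aspirated /qʰ/, ejective /qʼ/.
Every place of articulation has an ejective member except palatal, where /cʼ/ would be expected.

palatal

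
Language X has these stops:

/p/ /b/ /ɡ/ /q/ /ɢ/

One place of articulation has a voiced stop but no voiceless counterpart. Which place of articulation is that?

velar

place of articulation  voiceless  voiced  
bilabial          p         b       
velar             —         ɡ       
uvular            q         ɢ       
Every place of articulation has a voiceless member except velar, where /k/ would be expected.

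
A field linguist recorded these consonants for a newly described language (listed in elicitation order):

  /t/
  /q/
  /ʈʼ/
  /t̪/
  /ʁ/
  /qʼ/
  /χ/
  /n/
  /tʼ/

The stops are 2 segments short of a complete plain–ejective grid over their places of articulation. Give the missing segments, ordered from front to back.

dental: plain /t̪/, ejective —.
alveolar: plain /t/, ejective /tʼ/.
retroflex: plain —, ejective /ʈʼ/.
uvular: plain /q/, ejective /qʼ/.
Gaps, from front to back: dental lacks ejective (/t̪ʼ/); retroflex lacks plain (/ʈ/).

/t̪ʼ/, /ʈ/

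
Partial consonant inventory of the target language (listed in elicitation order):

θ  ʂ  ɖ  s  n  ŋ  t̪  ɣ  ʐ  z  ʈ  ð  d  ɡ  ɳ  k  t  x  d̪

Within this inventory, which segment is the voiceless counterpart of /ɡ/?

/k/

/ɡ/ is a voiced velar stop.
The voiceless counterpart is a voiceless velar stop — in this inventory, /k/.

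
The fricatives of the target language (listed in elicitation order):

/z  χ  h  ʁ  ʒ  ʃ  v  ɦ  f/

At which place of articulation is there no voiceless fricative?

labiodental: voiceless /f/, voiced /v/.
alveolar: voiceless —, voiced /z/.
postalveolar: voiceless /ʃ/, voiced /ʒ/.
uvular: voiceless /χ/, voiced /ʁ/.
glottal: voiceless /h/, voiced /ɦ/.
Every place of articulation has a voiceless member except alveolar, where /s/ would be expected.

alveolar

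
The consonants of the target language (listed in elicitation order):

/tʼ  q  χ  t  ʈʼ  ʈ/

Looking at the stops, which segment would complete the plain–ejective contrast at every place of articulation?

/qʼ/

alveolar: plain /t/, ejective /tʼ/.
retroflex: plain /ʈ/, ejective /ʈʼ/.
uvular: plain /q/, ejective —.
The uvular row has no ejective member, so the gap is the ejective uvular stop /qʼ/.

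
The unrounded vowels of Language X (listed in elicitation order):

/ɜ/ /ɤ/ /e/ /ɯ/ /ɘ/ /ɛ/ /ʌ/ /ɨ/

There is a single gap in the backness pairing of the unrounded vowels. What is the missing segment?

/i/

Front: /e/ (high-mid), /ɛ/ (low-mid).
Central: /ɨ/ (high), /ɘ/ (high-mid), /ɜ/ (low-mid).
Back: /ɯ/ (high), /ɤ/ (high-mid), /ʌ/ (low-mid).
The high row has no front member, so the gap is the high front unrounded vowel /i/.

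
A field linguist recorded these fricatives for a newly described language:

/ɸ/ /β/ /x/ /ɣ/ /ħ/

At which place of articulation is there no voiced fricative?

Voiceless: /ɸ/ (bilabial), /x/ (velar), /ħ/ (pharyngeal).
Voiced: /β/ (bilabial), /ɣ/ (velar).
Every place of articulation has a voiced member except pharyngeal, where /ʕ/ would be expected.

pharyngeal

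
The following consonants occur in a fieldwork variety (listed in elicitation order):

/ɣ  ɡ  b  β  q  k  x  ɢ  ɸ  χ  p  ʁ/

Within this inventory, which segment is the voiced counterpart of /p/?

/p/ is a voiceless bilabial stop.
The voiced counterpart is a voiced bilabial stop — in this inventory, /b/.

/b/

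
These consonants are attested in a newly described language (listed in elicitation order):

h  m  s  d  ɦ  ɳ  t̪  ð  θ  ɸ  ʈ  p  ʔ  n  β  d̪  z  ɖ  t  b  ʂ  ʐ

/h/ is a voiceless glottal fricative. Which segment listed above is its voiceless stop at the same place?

/ʔ/

The voiceless stop at the same place is a voiceless glottal stop — in this inventory, /ʔ/.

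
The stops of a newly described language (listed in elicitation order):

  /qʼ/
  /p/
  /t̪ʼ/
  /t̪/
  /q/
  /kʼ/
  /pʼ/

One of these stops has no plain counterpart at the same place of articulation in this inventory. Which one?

/kʼ/

Bilabial: /p/ ~ /pʼ/
Dental: /t̪/ ~ /t̪ʼ/
Uvular: /q/ ~ /qʼ/
Velar: only /kʼ/ (ejective); no plain partner.
So /kʼ/ is the unpaired segment.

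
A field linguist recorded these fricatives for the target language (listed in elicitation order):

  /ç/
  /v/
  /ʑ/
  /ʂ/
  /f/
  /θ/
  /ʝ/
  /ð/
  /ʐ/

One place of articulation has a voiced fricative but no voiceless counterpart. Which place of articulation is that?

place of articulation  voiceless  voiced  
labiodental       f         v       
dental            θ         ð       
retroflex         ʂ         ʐ       
alveolo-palatal   —         ʑ       
palatal           ç         ʝ       
Every place of articulation has a voiceless member except alveolo-palatal, where /ɕ/ would be expected.

alveolo-palatal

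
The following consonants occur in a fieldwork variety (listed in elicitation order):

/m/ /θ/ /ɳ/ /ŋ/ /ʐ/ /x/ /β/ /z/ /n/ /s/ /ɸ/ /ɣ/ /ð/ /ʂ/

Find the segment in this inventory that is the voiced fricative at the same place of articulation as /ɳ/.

/ɳ/ is a retroflex nasal.
The voiced fricative at the same place is a voiced retroflex fricative — in this inventory, /ʐ/.

/ʐ/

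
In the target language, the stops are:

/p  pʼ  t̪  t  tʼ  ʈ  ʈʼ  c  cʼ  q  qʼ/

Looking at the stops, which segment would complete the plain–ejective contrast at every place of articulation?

/t̪ʼ/

bilabial: plain /p/, ejective /pʼ/.
dental: plain /t̪/, ejective —.
alveolar: plain /t/, ejective /tʼ/.
retroflex: plain /ʈ/, ejective /ʈʼ/.
palatal: plain /c/, ejective /cʼ/.
uvular: plain /q/, ejective /qʼ/.
The dental row has no ejective member, so the gap is the ejective dental stop /t̪ʼ/.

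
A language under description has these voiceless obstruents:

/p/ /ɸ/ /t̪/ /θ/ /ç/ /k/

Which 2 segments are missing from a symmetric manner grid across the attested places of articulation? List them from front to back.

Stop: /p/ (bilabial), /t̪/ (dental), /k/ (velar).
Fricative: /ɸ/ (bilabial), /θ/ (dental), /ç/ (palatal).
Gaps, from front to back: palatal lacks stop (/c/); velar lacks fricative (/x/).

/c/, /x/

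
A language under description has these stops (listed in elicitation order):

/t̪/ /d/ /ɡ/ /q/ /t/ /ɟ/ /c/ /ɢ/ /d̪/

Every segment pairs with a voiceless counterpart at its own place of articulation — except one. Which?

/ɡ/

Dental: /t̪/ ~ /d̪/
Alveolar: /t/ ~ /d/
Palatal: /c/ ~ /ɟ/
Uvular: /q/ ~ /ɢ/
Velar: only /ɡ/ (voiced); no voiceless partner.
So /ɡ/ is the unpaired segment.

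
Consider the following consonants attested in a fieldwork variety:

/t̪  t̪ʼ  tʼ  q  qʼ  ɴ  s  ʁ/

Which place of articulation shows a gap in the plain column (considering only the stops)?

alveolar

dental: plain /t̪/, ejective /t̪ʼ/.
alveolar: plain —, ejective /tʼ/.
uvular: plain /q/, ejective /qʼ/.
Every place of articulation has a plain member except alveolar, where /t/ would be expected.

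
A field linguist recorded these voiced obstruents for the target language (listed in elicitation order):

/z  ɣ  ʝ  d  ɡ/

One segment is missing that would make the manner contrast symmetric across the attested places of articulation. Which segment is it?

/ɟ/

place of articulation  stop      fricative
alveolar          d         z       
palatal           —         ʝ       
velar             ɡ         ɣ       
The palatal row has no stop member, so the gap is the palatal stop /ɟ/.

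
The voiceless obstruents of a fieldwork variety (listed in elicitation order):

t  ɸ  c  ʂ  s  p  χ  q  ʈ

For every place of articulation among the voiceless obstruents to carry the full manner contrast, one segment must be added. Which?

/ç/

place of articulation  stop      fricative
bilabial          p         ɸ       
alveolar          t         s       
retroflex         ʈ         ʂ       
palatal           c         —       
uvular            q         χ       
The palatal row has no fricative member, so the gap is the palatal fricative /ç/.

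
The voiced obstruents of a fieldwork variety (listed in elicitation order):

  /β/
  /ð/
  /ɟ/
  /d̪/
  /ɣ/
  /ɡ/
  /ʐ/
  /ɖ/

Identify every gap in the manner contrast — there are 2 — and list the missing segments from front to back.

Stop: /d̪/ (dental), /ɖ/ (retroflex), /ɟ/ (palatal), /ɡ/ (velar).
Fricative: /β/ (bilabial), /ð/ (dental), /ʐ/ (retroflex), /ɣ/ (velar).
Gaps, from front to back: bilabial lacks stop (/b/); palatal lacks fricative (/ʝ/).

/b/, /ʝ/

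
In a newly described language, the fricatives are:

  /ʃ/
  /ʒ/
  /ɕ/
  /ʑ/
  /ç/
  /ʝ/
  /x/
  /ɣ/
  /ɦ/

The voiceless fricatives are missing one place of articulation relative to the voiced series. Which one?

glottal

postalveolar: voiceless /ʃ/, voiced /ʒ/.
alveolo-palatal: voiceless /ɕ/, voiced /ʑ/.
palatal: voiceless /ç/, voiced /ʝ/.
velar: voiceless /x/, voiced /ɣ/.
glottal: voiceless —, voiced /ɦ/.
Every place of articulation has a voiceless member except glottal, where /h/ would be expected.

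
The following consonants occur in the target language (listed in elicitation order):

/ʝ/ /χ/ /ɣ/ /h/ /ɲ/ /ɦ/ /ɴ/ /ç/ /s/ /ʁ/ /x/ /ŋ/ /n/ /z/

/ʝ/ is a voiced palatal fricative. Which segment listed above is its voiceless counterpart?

The voiceless counterpart is a voiceless palatal fricative — in this inventory, /ç/.

/ç/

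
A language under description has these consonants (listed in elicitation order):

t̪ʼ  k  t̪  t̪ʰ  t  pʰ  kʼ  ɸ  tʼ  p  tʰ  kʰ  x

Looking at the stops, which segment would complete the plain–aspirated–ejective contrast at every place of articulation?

/pʼ/

place of articulation  plain     aspirated  ejective
bilabial          p         pʰ        —       
dental            t̪        t̪ʰ       t̪ʼ     
alveolar          t         tʰ        tʼ      
velar             k         kʰ        kʼ      
The bilabial row has no ejective member, so the gap is the ejective bilabial stop /pʼ/.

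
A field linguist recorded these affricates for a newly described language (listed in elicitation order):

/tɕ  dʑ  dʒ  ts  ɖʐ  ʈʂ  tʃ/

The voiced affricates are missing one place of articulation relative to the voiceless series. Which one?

alveolar: voiceless /ts/, voiced —.
postalveolar: voiceless /tʃ/, voiced /dʒ/.
retroflex: voiceless /ʈʂ/, voiced /ɖʐ/.
alveolo-palatal: voiceless /tɕ/, voiced /dʑ/.
Every place of articulation has a voiced member except alveolar, where /dz/ would be expected.

alveolar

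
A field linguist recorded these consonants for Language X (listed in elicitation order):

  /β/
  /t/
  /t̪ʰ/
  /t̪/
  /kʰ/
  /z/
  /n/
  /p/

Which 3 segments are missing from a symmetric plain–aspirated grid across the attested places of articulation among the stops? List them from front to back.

bilabial: plain /p/, aspirated —.
dental: plain /t̪/, aspirated /t̪ʰ/.
alveolar: plain /t/, aspirated —.
velar: plain —, aspirated /kʰ/.
Gaps, from front to back: bilabial lacks aspirated (/pʰ/); alveolar lacks aspirated (/tʰ/); velar lacks plain (/k/).

/pʰ/, /tʰ/, /k/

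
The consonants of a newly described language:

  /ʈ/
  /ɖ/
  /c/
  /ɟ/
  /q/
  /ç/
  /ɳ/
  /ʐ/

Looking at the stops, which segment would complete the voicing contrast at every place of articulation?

place of articulation  voiceless  voiced  
retroflex         ʈ         ɖ       
palatal           c         ɟ       
uvular            q         —       
The uvular row has no voiced member, so the gap is the voiced uvular stop /ɢ/.

/ɢ/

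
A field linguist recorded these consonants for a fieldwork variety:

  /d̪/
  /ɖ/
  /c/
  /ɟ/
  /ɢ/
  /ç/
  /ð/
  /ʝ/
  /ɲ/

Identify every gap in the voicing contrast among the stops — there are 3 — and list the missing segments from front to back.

/t̪/, /ʈ/, /q/

dental: voiceless —, voiced /d̪/.
retroflex: voiceless —, voiced /ɖ/.
palatal: voiceless /c/, voiced /ɟ/.
uvular: voiceless —, voiced /ɢ/.
Gaps, from front to back: dental lacks voiceless (/t̪/); retroflex lacks voiceless (/ʈ/); uvular lacks voiceless (/q/).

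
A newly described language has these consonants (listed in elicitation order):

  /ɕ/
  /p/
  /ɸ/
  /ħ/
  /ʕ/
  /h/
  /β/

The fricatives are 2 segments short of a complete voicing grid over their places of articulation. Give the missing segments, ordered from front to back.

/ʑ/, /ɦ/

Voiceless: /ɸ/ (bilabial), /ɕ/ (alveolo-palatal), /ħ/ (pharyngeal), /h/ (glottal).
Voiced: /β/ (bilabial), /ʕ/ (pharyngeal).
Gaps, from front to back: alveolo-palatal lacks voiced (/ʑ/); glottal lacks voiced (/ɦ/).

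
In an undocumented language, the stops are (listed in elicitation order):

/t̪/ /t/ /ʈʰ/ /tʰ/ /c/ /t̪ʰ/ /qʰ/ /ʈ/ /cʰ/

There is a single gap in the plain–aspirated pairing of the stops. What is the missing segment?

place of articulation  plain     aspirated
dental            t̪        t̪ʰ     
alveolar          t         tʰ      
retroflex         ʈ         ʈʰ      
palatal           c         cʰ      
uvular            —         qʰ      
The uvular row has no plain member, so the gap is the plain uvular stop /q/.

/q/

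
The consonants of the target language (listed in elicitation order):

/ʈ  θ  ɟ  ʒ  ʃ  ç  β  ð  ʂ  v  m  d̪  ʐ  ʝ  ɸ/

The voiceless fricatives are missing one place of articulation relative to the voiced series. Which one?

Voiceless: /ɸ/ (bilabial), /θ/ (dental), /ʃ/ (postalveolar), /ʂ/ (retroflex), /ç/ (palatal).
Voiced: /β/ (bilabial), /v/ (labiodental), /ð/ (dental), /ʒ/ (postalveolar), /ʐ/ (retroflex), /ʝ/ (palatal).
Every place of articulation has a voiceless member except labiodental, where /f/ would be expected.

labiodental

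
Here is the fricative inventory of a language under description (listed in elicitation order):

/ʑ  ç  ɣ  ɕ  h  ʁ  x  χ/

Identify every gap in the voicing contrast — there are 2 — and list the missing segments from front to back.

/ʝ/, /ɦ/

alveolo-palatal: voiceless /ɕ/, voiced /ʑ/.
palatal: voiceless /ç/, voiced —.
velar: voiceless /x/, voiced /ɣ/.
uvular: voiceless /χ/, voiced /ʁ/.
glottal: voiceless /h/, voiced —.
Gaps, from front to back: palatal lacks voiced (/ʝ/); glottal lacks voiced (/ɦ/).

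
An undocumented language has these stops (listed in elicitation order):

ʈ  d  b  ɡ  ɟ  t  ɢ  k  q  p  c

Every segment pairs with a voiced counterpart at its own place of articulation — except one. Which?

/ʈ/

Bilabial: /p/ ~ /b/
Alveolar: /t/ ~ /d/
Palatal: /c/ ~ /ɟ/
Velar: /k/ ~ /ɡ/
Uvular: /q/ ~ /ɢ/
Retroflex: only /ʈ/ (voiceless); no voiced partner.
So /ʈ/ is the unpaired segment.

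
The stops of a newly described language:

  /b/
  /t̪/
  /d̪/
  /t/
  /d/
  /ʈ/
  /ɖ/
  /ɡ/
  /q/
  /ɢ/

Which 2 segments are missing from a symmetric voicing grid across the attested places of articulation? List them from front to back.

/p/, /k/

bilabial: voiceless —, voiced /b/.
dental: voiceless /t̪/, voiced /d̪/.
alveolar: voiceless /t/, voiced /d/.
retroflex: voiceless /ʈ/, voiced /ɖ/.
velar: voiceless —, voiced /ɡ/.
uvular: voiceless /q/, voiced /ɢ/.
Gaps, from front to back: bilabial lacks voiceless (/p/); velar lacks voiceless (/k/).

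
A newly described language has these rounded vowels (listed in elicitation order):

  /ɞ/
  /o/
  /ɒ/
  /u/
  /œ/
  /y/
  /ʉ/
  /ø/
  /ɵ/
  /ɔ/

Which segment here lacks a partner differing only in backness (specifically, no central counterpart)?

/ɒ/

High: /y/ ~ /ʉ/ ~ /u/
High-mid: /ø/ ~ /ɵ/ ~ /o/
Low-mid: /œ/ ~ /ɞ/ ~ /ɔ/
Low: only /ɒ/ (back); no central partner.
So /ɒ/ is the unpaired segment.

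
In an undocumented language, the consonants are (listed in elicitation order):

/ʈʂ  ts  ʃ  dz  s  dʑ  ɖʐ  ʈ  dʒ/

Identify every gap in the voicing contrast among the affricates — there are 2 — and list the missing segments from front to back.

Voiceless: /ts/ (alveolar), /ʈʂ/ (retroflex).
Voiced: /dz/ (alveolar), /dʒ/ (postalveolar), /ɖʐ/ (retroflex), /dʑ/ (alveolo-palatal).
Gaps, from front to back: postalveolar lacks voiceless (/tʃ/); alveolo-palatal lacks voiceless (/tɕ/).

/tʃ/, /tɕ/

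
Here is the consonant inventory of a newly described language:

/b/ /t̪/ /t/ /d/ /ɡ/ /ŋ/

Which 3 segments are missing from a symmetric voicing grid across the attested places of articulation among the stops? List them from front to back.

Voiceless: /t̪/ (dental), /t/ (alveolar).
Voiced: /b/ (bilabial), /d/ (alveolar), /ɡ/ (velar).
Gaps, from front to back: bilabial lacks voiceless (/p/); dental lacks voiced (/d̪/); velar lacks voiceless (/k/).

/p/, /d̪/, /k/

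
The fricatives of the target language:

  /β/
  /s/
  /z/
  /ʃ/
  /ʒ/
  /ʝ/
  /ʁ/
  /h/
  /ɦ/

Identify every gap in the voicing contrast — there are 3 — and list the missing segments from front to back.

/ɸ/, /ç/, /χ/

place of articulation  voiceless  voiced  
bilabial          —         β       
alveolar          s         z       
postalveolar      ʃ         ʒ       
palatal           —         ʝ       
uvular            —         ʁ       
glottal           h         ɦ       
Gaps, from front to back: bilabial lacks voiceless (/ɸ/); palatal lacks voiceless (/ç/); uvular lacks voiceless (/χ/).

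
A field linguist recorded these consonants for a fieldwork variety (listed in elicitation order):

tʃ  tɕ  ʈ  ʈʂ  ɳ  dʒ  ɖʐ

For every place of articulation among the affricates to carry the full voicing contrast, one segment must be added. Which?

postalveolar: voiceless /tʃ/, voiced /dʒ/.
retroflex: voiceless /ʈʂ/, voiced /ɖʐ/.
alveolo-palatal: voiceless /tɕ/, voiced —.
The alveolo-palatal row has no voiced member, so the gap is the voiced alveolo-palatal affricate /dʑ/.

/dʑ/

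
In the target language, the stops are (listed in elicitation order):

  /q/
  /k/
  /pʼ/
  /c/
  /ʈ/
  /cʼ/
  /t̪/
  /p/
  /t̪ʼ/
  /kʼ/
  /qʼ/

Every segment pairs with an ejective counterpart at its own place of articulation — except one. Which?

/ʈ/

Bilabial: /p/ ~ /pʼ/
Dental: /t̪/ ~ /t̪ʼ/
Palatal: /c/ ~ /cʼ/
Velar: /k/ ~ /kʼ/
Uvular: /q/ ~ /qʼ/
Retroflex: only /ʈ/ (plain); no ejective partner.
So /ʈ/ is the unpaired segment.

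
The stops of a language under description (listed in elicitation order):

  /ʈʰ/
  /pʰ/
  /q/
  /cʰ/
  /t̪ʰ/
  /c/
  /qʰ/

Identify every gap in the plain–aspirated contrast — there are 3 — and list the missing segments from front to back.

/p/, /t̪/, /ʈ/

place of articulation  plain     aspirated
bilabial          —         pʰ      
dental            —         t̪ʰ     
retroflex         —         ʈʰ      
palatal           c         cʰ      
uvular            q         qʰ      
Gaps, from front to back: bilabial lacks plain (/p/); dental lacks plain (/t̪/); retroflex lacks plain (/ʈ/).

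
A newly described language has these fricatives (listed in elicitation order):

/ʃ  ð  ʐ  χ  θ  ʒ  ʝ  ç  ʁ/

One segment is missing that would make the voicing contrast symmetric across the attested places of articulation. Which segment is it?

dental: voiceless /θ/, voiced /ð/.
postalveolar: voiceless /ʃ/, voiced /ʒ/.
retroflex: voiceless —, voiced /ʐ/.
palatal: voiceless /ç/, voiced /ʝ/.
uvular: voiceless /χ/, voiced /ʁ/.
The retroflex row has no voiceless member, so the gap is the voiceless retroflex fricative /ʂ/.

/ʂ/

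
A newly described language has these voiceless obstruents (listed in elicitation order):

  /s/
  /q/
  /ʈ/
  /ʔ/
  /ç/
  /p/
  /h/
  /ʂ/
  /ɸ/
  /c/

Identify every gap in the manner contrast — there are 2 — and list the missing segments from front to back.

/t/, /χ/

bilabial: stop /p/, fricative /ɸ/.
alveolar: stop —, fricative /s/.
retroflex: stop /ʈ/, fricative /ʂ/.
palatal: stop /c/, fricative /ç/.
uvular: stop /q/, fricative —.
glottal: stop /ʔ/, fricative /h/.
Gaps, from front to back: alveolar lacks stop (/t/); uvular lacks fricative (/χ/).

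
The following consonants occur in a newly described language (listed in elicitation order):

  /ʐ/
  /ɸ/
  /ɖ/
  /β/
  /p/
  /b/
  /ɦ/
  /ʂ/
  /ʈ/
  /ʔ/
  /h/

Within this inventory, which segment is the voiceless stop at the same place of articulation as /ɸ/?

/p/

/ɸ/ is a voiceless bilabial fricative.
The voiceless stop at the same place is a voiceless bilabial stop — in this inventory, /p/.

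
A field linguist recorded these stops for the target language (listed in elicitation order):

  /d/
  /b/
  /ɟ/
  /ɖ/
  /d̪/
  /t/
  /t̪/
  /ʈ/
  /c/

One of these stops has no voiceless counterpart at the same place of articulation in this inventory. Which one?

Dental: /t̪/ ~ /d̪/
Alveolar: /t/ ~ /d/
Retroflex: /ʈ/ ~ /ɖ/
Palatal: /c/ ~ /ɟ/
Bilabial: only /b/ (voiced); no voiceless partner.
So /b/ is the unpaired segment.

/b/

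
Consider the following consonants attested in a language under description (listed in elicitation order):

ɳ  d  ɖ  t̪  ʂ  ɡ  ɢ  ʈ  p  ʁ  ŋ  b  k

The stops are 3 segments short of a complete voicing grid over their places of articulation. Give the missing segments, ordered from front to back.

Voiceless: /p/ (bilabial), /t̪/ (dental), /ʈ/ (retroflex), /k/ (velar).
Voiced: /b/ (bilabial), /d/ (alveolar), /ɖ/ (retroflex), /ɡ/ (velar), /ɢ/ (uvular).
Gaps, from front to back: dental lacks voiced (/d̪/); alveolar lacks voiceless (/t/); uvular lacks voiceless (/q/).

/d̪/, /t/, /q/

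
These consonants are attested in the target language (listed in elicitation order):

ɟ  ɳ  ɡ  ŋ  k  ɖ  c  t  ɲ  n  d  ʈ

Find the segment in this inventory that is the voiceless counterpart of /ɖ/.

/ɖ/ is a voiced retroflex stop.
The voiceless counterpart is a voiceless retroflex stop — in this inventory, /ʈ/.

/ʈ/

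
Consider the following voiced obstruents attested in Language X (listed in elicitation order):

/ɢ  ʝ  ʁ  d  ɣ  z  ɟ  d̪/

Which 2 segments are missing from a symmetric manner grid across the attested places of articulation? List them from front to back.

dental: stop /d̪/, fricative —.
alveolar: stop /d/, fricative /z/.
palatal: stop /ɟ/, fricative /ʝ/.
velar: stop —, fricative /ɣ/.
uvular: stop /ɢ/, fricative /ʁ/.
Gaps, from front to back: dental lacks fricative (/ð/); velar lacks stop (/ɡ/).

/ð/, /ɡ/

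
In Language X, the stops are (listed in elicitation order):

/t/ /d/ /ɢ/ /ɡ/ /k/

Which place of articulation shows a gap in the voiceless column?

place of articulation  voiceless  voiced  
alveolar          t         d       
velar             k         ɡ       
uvular            —         ɢ       
Every place of articulation has a voiceless member except uvular, where /q/ would be expected.

uvular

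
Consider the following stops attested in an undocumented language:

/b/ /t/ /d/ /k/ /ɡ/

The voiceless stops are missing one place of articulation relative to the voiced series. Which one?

bilabial: voiceless —, voiced /b/.
alveolar: voiceless /t/, voiced /d/.
velar: voiceless /k/, voiced /ɡ/.
Every place of articulation has a voiceless member except bilabial, where /p/ would be expected.

bilabial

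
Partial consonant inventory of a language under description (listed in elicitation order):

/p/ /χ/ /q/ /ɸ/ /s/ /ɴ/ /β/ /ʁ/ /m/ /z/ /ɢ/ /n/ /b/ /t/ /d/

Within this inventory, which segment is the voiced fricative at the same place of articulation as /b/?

/β/

/b/ is a voiced bilabial stop.
The voiced fricative at the same place is a voiced bilabial fricative — in this inventory, /β/.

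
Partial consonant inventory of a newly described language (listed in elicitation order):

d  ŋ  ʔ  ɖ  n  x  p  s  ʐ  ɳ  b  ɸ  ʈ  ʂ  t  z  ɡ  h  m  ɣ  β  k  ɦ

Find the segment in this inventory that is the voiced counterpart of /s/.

/s/ is a voiceless alveolar fricative.
The voiced counterpart is a voiced alveolar fricative — in this inventory, /z/.

/z/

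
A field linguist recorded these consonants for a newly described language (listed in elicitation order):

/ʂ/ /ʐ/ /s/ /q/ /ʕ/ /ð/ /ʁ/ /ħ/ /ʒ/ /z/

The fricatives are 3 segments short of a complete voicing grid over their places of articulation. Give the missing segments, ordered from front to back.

Voiceless: /s/ (alveolar), /ʂ/ (retroflex), /ħ/ (pharyngeal).
Voiced: /ð/ (dental), /z/ (alveolar), /ʒ/ (postalveolar), /ʐ/ (retroflex), /ʁ/ (uvular), /ʕ/ (pharyngeal).
Gaps, from front to back: dental lacks voiceless (/θ/); postalveolar lacks voiceless (/ʃ/); uvular lacks voiceless (/χ/).

/θ/, /ʃ/, /χ/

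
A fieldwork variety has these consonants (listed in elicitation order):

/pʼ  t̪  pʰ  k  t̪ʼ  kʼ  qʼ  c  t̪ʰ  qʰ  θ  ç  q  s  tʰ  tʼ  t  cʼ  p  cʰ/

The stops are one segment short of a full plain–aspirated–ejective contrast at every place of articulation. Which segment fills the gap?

/kʰ/

bilabial: plain /p/, aspirated /pʰ/, ejective /pʼ/.
dental: plain /t̪/, aspirated /t̪ʰ/, ejective /t̪ʼ/.
alveolar: plain /t/, aspirated /tʰ/, ejective /tʼ/.
palatal: plain /c/, aspirated /cʰ/, ejective /cʼ/.
velar: plain /k/, aspirated —, ejective /kʼ/.
uvular: plain /q/, aspirated /qʰ/, ejective /qʼ/.
The velar row has no aspirated member, so the gap is the aspirated velar stop /kʰ/.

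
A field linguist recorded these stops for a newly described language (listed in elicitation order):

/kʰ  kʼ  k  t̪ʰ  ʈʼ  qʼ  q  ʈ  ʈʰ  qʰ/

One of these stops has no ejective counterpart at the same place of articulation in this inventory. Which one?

Retroflex: /ʈ/ ~ /ʈʰ/ ~ /ʈʼ/
Velar: /k/ ~ /kʰ/ ~ /kʼ/
Uvular: /q/ ~ /qʰ/ ~ /qʼ/
Dental: only /t̪ʰ/ (aspirated); no ejective partner.
So /t̪ʰ/ is the unpaired segment.

/t̪ʰ/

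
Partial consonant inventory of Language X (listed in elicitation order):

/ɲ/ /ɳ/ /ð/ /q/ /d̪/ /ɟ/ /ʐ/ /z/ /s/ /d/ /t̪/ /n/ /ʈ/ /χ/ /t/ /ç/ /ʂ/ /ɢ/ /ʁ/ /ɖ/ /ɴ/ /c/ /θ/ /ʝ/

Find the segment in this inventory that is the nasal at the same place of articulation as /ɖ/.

/ɳ/

/ɖ/ is a voiced retroflex stop.
The nasal at the same place is a retroflex nasal — in this inventory, /ɳ/.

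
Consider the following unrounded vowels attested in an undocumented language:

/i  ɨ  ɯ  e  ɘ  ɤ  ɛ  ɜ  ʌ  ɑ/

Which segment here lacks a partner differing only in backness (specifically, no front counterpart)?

/ɑ/

High: /i/ ~ /ɨ/ ~ /ɯ/
High-mid: /e/ ~ /ɘ/ ~ /ɤ/
Low-mid: /ɛ/ ~ /ɜ/ ~ /ʌ/
Low: only /ɑ/ (back); no front partner.
So /ɑ/ is the unpaired segment.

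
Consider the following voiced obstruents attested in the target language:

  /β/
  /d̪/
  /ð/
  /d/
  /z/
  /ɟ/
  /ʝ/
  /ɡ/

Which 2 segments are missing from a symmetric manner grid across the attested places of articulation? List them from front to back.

bilabial: stop —, fricative /β/.
dental: stop /d̪/, fricative /ð/.
alveolar: stop /d/, fricative /z/.
palatal: stop /ɟ/, fricative /ʝ/.
velar: stop /ɡ/, fricative —.
Gaps, from front to back: bilabial lacks stop (/b/); velar lacks fricative (/ɣ/).

/b/, /ɣ/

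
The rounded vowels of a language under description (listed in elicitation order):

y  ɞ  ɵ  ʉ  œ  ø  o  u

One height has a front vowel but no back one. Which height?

low-mid

high: front /y/, central /ʉ/, back /u/.
high-mid: front /ø/, central /ɵ/, back /o/.
low-mid: front /œ/, central /ɞ/, back —.
Every height has a back member except low-mid, where /ɔ/ would be expected.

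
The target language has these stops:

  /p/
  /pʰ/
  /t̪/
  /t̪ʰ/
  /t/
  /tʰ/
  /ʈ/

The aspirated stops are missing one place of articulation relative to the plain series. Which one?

bilabial: plain /p/, aspirated /pʰ/.
dental: plain /t̪/, aspirated /t̪ʰ/.
alveolar: plain /t/, aspirated /tʰ/.
retroflex: plain /ʈ/, aspirated —.
Every place of articulation has an aspirated member except retroflex, where /ʈʰ/ would be expected.

retroflex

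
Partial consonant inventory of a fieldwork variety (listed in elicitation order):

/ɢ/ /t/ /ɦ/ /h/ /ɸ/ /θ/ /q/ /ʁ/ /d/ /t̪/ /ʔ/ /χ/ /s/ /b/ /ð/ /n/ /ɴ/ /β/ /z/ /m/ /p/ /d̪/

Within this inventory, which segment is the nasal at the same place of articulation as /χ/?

/ɴ/

/χ/ is a voiceless uvular fricative.
The nasal at the same place is an uvular nasal — in this inventory, /ɴ/.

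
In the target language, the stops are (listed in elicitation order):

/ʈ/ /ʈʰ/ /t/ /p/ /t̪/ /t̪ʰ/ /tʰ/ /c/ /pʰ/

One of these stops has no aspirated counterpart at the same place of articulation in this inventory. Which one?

Bilabial: /p/ ~ /pʰ/
Dental: /t̪/ ~ /t̪ʰ/
Alveolar: /t/ ~ /tʰ/
Retroflex: /ʈ/ ~ /ʈʰ/
Palatal: only /c/ (plain); no aspirated partner.
So /c/ is the unpaired segment.

/c/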